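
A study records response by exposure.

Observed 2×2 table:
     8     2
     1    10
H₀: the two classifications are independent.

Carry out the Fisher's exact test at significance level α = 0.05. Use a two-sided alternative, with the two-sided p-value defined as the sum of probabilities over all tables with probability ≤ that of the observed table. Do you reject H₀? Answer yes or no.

Margins: r₁=10, r₂=11, c₁=9, c₂=12, n=21
p_obs = C(10,8)·C(11,1)/C(21,9); sum pmf over tables with pmf ≤ p_obs
p-value (two-sided) = 0.00191
At α=0.05: p < α → reject H₀

reject H₀: yes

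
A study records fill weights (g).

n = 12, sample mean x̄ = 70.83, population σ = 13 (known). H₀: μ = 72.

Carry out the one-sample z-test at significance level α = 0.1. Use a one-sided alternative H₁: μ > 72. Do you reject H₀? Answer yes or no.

reject H₀: no

SE = σ/√n = 13/√12 = 3.7528
z = (x̄−μ₀)/SE = (70.83−72)/3.7528 = -0.3118
p-value (one-sided, H₁ greater) = 0.62239
At α=0.1: p ≥ α → fail to reject H₀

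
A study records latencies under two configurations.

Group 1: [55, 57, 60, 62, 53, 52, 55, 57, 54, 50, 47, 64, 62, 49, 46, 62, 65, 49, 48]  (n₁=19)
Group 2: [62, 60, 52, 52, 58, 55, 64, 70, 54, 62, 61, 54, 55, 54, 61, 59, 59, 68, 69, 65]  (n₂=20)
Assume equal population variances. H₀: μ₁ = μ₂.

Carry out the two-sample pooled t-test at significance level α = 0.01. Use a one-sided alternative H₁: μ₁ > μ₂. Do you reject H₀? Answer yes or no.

reject H₀: no

x̄₁=55.105, s₁=6.082, n₁=19
x̄₂=59.700, s₂=5.555, n₂=20
s_p² = [18·6.082² + 19·5.555²]/37 = 33.8376
SE = √(s_p²·(1/19+1/20)) = 1.8635
t = (55.105−59.700)/1.8635 = -2.4656
df = 37
p-value (one-sided, H₁ greater) = 0.99078
At α=0.01: p ≥ α → fail to reject H₀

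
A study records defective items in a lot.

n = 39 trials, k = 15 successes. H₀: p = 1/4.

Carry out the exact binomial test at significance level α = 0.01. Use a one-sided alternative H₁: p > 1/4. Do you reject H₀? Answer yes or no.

reject H₀: no

Exact binomial: n=39, k=15, p₀=1/4=0.2500
P(X≥15) from Σ C(n,i)·p₀^i·(1−p₀)^(n−i)
p-value (one-sided, H₁ greater) = 0.04387
At α=0.01: p ≥ α → fail to reject H₀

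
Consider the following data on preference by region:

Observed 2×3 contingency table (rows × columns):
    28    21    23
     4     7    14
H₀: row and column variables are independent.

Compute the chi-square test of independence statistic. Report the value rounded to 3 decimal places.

test statistic = 5.771

Row totals [72, 25], col totals [32, 28, 37], n=97
χ² = (28−23.75)²/23.75 + (21−20.78)²/20.78 + (23−27.46)²/27.46 + (4−8.25)²/8.25 + (7−7.22)²/7.22 + (14−9.54)²/9.54 = 5.7708
df = 2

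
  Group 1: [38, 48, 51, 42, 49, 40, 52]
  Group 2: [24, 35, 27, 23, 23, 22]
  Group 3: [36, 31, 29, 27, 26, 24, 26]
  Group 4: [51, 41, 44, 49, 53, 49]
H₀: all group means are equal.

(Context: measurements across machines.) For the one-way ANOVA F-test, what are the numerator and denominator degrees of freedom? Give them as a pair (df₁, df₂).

k = 4 groups, N = 26 total
df = (k−1, N−k) = (4−1, 26−4) = (3, 22)

degrees of freedom = [3, 22]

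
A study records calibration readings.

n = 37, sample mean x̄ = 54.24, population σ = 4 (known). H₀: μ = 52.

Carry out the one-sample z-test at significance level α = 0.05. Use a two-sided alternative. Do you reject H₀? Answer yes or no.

SE = σ/√n = 4/√37 = 0.6576
z = (x̄−μ₀)/SE = (54.24−52)/0.6576 = 3.4063
p-value (two-sided) = 0.00066
At α=0.05: p < α → reject H₀

reject H₀: yes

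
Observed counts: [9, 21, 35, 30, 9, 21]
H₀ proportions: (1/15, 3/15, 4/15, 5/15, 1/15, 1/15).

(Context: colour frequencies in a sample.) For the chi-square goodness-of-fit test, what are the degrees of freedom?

df = k − 1 = 6 − 1 = 5

degrees of freedom = 5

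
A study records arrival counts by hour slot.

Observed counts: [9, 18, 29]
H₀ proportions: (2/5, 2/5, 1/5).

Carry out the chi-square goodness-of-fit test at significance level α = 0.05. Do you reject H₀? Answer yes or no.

n = 56; E_i = n·p_i = [22.40, 22.40, 11.20]
χ² = (9−22.40)²/22.40 + (18−22.40)²/22.40 + (29−11.20)²/11.20 = 37.1696
df = 2
p-value (upper-tail) = 0.00000
At α=0.05: p < α → reject H₀

reject H₀: yes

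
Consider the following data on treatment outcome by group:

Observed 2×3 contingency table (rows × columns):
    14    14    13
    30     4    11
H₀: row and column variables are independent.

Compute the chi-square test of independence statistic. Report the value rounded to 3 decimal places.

test statistic = 11.379

Row totals [41, 45], col totals [44, 18, 24], n=86
χ² = (14−20.98)²/20.98 + (14−8.58)²/8.58 + (13−11.44)²/11.44 + (30−23.02)²/23.02 + (4−9.42)²/9.42 + (11−12.56)²/12.56 = 11.3790
df = 2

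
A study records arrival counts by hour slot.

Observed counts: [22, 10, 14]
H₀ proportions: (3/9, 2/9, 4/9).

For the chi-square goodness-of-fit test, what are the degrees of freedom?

df = k − 1 = 3 − 1 = 2

degrees of freedom = 2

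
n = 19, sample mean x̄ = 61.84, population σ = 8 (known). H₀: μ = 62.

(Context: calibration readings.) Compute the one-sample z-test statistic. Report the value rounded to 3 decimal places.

test statistic = -0.087

SE = σ/√n = 8/√19 = 1.8353
z = (x̄−μ₀)/SE = (61.84−62)/1.8353 = -0.0872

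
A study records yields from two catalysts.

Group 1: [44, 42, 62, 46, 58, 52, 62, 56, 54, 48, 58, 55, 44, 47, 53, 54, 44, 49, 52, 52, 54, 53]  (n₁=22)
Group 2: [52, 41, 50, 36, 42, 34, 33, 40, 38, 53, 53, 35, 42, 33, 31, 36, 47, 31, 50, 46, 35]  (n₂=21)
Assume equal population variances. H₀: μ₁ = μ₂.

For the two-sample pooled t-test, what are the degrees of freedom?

degrees of freedom = 41

df = n₁ + n₂ − 2 = 22 + 21 − 2 = 41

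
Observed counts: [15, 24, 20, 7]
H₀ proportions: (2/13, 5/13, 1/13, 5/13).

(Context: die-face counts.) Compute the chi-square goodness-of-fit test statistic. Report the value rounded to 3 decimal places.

test statistic = 59.568

n = 66; E_i = n·p_i = [10.15, 25.38, 5.08, 25.38]
χ² = (15−10.15)²/10.15 + (24−25.38)²/25.38 + (20−5.08)²/5.08 + (7−25.38)²/25.38 = 59.5682
df = 3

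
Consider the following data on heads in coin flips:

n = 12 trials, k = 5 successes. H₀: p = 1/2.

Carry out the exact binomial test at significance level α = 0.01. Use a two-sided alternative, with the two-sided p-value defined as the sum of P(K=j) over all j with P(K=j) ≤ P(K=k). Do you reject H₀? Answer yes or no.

Exact binomial: n=12, k=5, p₀=1/2=0.5000
P(X=j) = C(n,j)·p₀^j·(1−p₀)^(n−j); p = Σ P(X=j) over j with P(X=j) ≤ P(X=5)
p-value (two-sided) = 0.77441
At α=0.01: p ≥ α → fail to reject H₀

reject H₀: no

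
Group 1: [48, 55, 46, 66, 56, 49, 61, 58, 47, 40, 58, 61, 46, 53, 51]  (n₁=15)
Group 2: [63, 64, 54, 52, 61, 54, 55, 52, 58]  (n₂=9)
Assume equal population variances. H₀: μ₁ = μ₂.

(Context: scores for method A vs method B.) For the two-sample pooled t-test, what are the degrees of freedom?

df = n₁ + n₂ − 2 = 15 + 9 − 2 = 22

degrees of freedom = 22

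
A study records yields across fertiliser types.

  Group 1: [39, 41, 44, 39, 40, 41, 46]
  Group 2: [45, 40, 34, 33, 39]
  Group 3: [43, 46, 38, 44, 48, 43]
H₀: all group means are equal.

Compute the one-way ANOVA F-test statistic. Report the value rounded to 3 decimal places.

test statistic = 3.163

Group means [41.43, 38.20, 43.67], grand mean 41.278
SSB = Σnᵢ(x̄ᵢ−x̄)² = 81.763; SSW = ΣΣ(x−x̄ᵢ)² = 193.848
MSB = 81.763/2 = 40.8817; MSW = 193.848/15 = 12.9232
F = MSB/MSW = 3.1634
df = (2, 15)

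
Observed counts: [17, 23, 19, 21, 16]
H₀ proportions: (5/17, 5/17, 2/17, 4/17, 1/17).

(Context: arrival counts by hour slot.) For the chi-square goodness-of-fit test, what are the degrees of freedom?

degrees of freedom = 4

df = k − 1 = 5 − 1 = 4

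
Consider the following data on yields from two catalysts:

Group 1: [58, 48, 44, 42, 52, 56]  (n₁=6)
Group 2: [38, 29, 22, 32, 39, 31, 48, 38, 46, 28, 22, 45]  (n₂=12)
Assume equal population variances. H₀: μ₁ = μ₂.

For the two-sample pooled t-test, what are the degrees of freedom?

degrees of freedom = 16

df = n₁ + n₂ − 2 = 6 + 12 − 2 = 16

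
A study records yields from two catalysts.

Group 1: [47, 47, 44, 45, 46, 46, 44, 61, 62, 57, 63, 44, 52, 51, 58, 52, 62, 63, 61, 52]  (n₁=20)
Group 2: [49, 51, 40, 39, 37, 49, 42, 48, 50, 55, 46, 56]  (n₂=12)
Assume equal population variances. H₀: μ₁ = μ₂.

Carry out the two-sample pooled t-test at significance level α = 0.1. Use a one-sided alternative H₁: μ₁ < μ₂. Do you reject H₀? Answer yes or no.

x̄₁=52.850, s₁=7.307, n₁=20
x̄₂=46.833, s₂=6.162, n₂=12
s_p² = [19·7.307² + 11·6.162²]/30 = 47.7406
SE = √(s_p²·(1/20+1/12)) = 2.5230
t = (52.850−46.833)/2.5230 = 2.3847
df = 30
p-value (one-sided, H₁ less) = 0.98819
At α=0.1: p ≥ α → fail to reject H₀

reject H₀: no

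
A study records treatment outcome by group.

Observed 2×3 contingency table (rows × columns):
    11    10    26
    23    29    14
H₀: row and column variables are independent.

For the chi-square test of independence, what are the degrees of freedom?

df = (r−1)(c−1) = (2−1)·(3−1) = 2

degrees of freedom = 2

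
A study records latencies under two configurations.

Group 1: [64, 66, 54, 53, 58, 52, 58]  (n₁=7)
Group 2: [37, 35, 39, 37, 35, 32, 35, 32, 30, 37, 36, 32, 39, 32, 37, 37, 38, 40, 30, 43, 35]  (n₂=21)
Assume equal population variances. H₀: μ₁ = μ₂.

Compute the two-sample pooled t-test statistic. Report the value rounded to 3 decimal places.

test statistic = 12.897

x̄₁=57.857, s₁=5.429, n₁=7
x̄₂=35.619, s₂=3.383, n₂=21
s_p² = [6·5.429² + 20·3.383²]/26 = 15.6081
SE = √(s_p²·(1/7+1/21)) = 1.7242
t = (57.857−35.619)/1.7242 = 12.8974
df = 26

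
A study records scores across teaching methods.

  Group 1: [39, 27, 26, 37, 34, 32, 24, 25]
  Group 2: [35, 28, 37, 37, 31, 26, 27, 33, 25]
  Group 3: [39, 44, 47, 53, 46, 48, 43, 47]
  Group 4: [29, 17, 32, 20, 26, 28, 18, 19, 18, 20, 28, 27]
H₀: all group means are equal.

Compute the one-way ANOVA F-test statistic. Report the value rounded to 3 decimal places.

test statistic = 31.905

Group means [30.50, 31.00, 45.88, 23.50], grand mean 31.676
SSB = Σnᵢ(x̄ᵢ−x̄)² = 2430.233; SSW = ΣΣ(x−x̄ᵢ)² = 837.875
MSB = 2430.233/3 = 810.0777; MSW = 837.875/33 = 25.3902
F = MSB/MSW = 31.9052
df = (3, 33)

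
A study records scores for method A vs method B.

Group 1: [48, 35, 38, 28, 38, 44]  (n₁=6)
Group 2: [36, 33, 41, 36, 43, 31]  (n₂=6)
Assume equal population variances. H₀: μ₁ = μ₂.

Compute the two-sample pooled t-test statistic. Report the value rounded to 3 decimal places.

x̄₁=38.500, s₁=6.979, n₁=6
x̄₂=36.667, s₂=4.590, n₂=6
s_p² = [5·6.979² + 5·4.590²]/10 = 34.8833
SE = √(s_p²·(1/6+1/6)) = 3.4100
t = (38.500−36.667)/3.4100 = 0.5376
df = 10

test statistic = 0.538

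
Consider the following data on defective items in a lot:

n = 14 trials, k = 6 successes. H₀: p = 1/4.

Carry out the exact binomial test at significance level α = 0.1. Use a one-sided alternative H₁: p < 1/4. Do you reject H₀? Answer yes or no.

reject H₀: no

Exact binomial: n=14, k=6, p₀=1/4=0.2500
P(X≤6) from Σ C(n,i)·p₀^i·(1−p₀)^(n−i)
p-value (one-sided, H₁ less) = 0.96173
At α=0.1: p ≥ α → fail to reject H₀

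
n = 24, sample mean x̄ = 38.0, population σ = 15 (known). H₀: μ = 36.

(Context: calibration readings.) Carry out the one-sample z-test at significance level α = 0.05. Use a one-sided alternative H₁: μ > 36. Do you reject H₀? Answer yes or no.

SE = σ/√n = 15/√24 = 3.0619
z = (x̄−μ₀)/SE = (38.0−36)/3.0619 = 0.6532
p-value (one-sided, H₁ greater) = 0.25681
At α=0.05: p ≥ α → fail to reject H₀

reject H₀: no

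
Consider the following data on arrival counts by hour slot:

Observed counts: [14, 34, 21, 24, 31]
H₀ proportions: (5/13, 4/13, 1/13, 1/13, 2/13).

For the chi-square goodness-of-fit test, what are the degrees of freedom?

degrees of freedom = 4

df = k − 1 = 5 − 1 = 4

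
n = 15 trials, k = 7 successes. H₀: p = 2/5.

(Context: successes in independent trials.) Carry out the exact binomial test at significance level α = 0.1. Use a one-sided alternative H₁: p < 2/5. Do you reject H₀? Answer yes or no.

Exact binomial: n=15, k=7, p₀=2/5=0.4000
P(X≤7) from Σ C(n,i)·p₀^i·(1−p₀)^(n−i)
p-value (one-sided, H₁ less) = 0.78690
At α=0.1: p ≥ α → fail to reject H₀

reject H₀: no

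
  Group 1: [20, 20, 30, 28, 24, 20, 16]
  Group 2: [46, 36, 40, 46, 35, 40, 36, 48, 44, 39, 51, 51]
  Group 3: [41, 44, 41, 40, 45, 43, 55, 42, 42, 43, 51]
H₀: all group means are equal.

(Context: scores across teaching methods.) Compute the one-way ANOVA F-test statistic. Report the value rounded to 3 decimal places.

test statistic = 43.440

Group means [22.57, 42.67, 44.27], grand mean 38.567
SSB = Σnᵢ(x̄ᵢ−x̄)² = 2350.804; SSW = ΣΣ(x−x̄ᵢ)² = 730.563
MSB = 2350.804/2 = 1175.4019; MSW = 730.563/27 = 27.0579
F = MSB/MSW = 43.4403
df = (2, 27)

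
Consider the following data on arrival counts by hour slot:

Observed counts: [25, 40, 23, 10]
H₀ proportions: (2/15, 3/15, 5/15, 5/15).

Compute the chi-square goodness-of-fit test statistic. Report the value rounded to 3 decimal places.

test statistic = 50.719

n = 98; E_i = n·p_i = [13.07, 19.60, 32.67, 32.67]
χ² = (25−13.07)²/13.07 + (40−19.60)²/19.60 + (23−32.67)²/32.67 + (10−32.67)²/32.67 = 50.7194
df = 3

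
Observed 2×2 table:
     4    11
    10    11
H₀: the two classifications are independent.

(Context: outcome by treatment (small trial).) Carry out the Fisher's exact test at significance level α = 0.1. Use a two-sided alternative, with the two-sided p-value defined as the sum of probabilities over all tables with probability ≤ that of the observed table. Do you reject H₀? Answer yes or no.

Margins: r₁=15, r₂=21, c₁=14, c₂=22, n=36
p_obs = C(15,4)·C(21,10)/C(36,14); sum pmf over tables with pmf ≤ p_obs
p-value (two-sided) = 0.30211
At α=0.1: p ≥ α → fail to reject H₀

reject H₀: no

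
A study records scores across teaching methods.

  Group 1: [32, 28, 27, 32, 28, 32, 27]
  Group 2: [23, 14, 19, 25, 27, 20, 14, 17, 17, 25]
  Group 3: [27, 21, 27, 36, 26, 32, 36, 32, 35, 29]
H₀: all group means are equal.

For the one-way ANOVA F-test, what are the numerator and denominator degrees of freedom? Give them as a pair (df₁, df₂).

degrees of freedom = [2, 24]

k = 3 groups, N = 27 total
df = (k−1, N−k) = (3−1, 27−3) = (2, 24)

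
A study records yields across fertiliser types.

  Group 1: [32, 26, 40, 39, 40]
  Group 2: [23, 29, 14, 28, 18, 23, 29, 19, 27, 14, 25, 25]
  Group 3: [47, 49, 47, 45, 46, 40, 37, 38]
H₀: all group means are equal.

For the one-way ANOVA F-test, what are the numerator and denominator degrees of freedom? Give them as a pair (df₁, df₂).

k = 3 groups, N = 25 total
df = (k−1, N−k) = (3−1, 25−3) = (2, 22)

degrees of freedom = [2, 22]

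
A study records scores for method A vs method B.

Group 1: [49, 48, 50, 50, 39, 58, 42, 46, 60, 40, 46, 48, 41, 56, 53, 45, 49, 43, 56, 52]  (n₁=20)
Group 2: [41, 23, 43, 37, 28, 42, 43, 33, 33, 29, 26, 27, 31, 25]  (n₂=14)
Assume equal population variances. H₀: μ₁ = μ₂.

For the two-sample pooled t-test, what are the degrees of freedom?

degrees of freedom = 32

df = n₁ + n₂ − 2 = 20 + 14 − 2 = 32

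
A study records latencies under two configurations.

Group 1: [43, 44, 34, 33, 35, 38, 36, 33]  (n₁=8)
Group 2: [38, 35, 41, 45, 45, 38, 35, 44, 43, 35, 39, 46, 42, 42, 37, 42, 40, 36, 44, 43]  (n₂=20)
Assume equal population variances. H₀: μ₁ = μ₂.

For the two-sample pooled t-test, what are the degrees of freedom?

df = n₁ + n₂ − 2 = 8 + 20 − 2 = 26

degrees of freedom = 26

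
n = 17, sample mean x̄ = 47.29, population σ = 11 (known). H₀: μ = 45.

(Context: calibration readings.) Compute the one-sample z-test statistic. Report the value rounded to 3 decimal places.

SE = σ/√n = 11/√17 = 2.6679
z = (x̄−μ₀)/SE = (47.29−45)/2.6679 = 0.8584

test statistic = 0.858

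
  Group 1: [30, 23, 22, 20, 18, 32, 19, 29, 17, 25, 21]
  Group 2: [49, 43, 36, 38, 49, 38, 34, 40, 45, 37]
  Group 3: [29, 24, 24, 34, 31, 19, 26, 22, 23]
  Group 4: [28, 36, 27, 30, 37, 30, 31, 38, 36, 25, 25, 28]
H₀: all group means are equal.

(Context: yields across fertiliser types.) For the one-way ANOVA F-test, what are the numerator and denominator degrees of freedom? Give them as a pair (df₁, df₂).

degrees of freedom = [3, 38]

k = 4 groups, N = 42 total
df = (k−1, N−k) = (4−1, 42−4) = (3, 38)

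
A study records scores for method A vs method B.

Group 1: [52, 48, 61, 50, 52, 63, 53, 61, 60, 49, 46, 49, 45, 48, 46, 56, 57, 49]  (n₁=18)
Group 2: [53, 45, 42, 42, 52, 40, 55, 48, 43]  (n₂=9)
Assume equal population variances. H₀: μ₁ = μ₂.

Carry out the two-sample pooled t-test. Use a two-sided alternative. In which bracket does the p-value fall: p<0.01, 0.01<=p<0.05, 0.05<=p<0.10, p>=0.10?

p-value bracket: 0.01<=p<0.05

x̄₁=52.500, s₁=5.783, n₁=18
x̄₂=46.667, s₂=5.523, n₂=9
s_p² = [17·5.783² + 8·5.523²]/25 = 32.5000
SE = √(s_p²·(1/18+1/9)) = 2.3274
t = (52.500−46.667)/2.3274 = 2.5064
df = 25
p-value (two-sided) = 0.01907
→ bracket: 0.01<=p<0.05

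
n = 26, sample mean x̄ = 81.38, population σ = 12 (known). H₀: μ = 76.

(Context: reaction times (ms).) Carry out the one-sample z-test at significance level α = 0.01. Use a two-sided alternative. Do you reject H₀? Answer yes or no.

reject H₀: no

SE = σ/√n = 12/√26 = 2.3534
z = (x̄−μ₀)/SE = (81.38−76)/2.3534 = 2.2861
p-value (two-sided) = 0.02225
At α=0.01: p ≥ α → fail to reject H₀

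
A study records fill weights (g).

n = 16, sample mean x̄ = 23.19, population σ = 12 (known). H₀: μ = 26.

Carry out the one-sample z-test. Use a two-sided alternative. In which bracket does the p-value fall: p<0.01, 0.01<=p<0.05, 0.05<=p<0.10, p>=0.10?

p-value bracket: p>=0.10

SE = σ/√n = 12/√16 = 3.0000
z = (x̄−μ₀)/SE = (23.19−26)/3.0000 = -0.9367
p-value (two-sided) = 0.34893
→ bracket: p>=0.10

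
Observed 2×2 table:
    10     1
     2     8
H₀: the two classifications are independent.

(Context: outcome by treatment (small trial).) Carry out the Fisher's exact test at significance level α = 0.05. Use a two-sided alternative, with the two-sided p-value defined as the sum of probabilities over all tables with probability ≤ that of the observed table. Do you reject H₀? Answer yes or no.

Margins: r₁=11, r₂=10, c₁=12, c₂=9, n=21
p_obs = C(11,10)·C(10,2)/C(21,12); sum pmf over tables with pmf ≤ p_obs
p-value (two-sided) = 0.00191
At α=0.05: p < α → reject H₀

reject H₀: yes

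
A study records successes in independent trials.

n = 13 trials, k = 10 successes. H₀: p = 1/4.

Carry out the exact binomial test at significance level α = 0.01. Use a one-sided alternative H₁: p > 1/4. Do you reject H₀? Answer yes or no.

reject H₀: yes

Exact binomial: n=13, k=10, p₀=1/4=0.2500
P(X≥10) from Σ C(n,i)·p₀^i·(1−p₀)^(n−i)
p-value (one-sided, H₁ greater) = 0.00013
At α=0.01: p < α → reject H₀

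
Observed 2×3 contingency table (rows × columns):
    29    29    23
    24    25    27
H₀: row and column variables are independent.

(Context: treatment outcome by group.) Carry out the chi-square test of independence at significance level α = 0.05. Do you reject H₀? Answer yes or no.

Row totals [81, 76], col totals [53, 54, 50], n=157
χ² = (29−27.34)²/27.34 + (29−27.86)²/27.86 + (23−25.80)²/25.80 + (24−25.66)²/25.66 + (25−26.14)²/26.14 + (27−24.20)²/24.20 = 0.9297
df = 2
p-value (upper-tail) = 0.62823
At α=0.05: p ≥ α → fail to reject H₀

reject H₀: no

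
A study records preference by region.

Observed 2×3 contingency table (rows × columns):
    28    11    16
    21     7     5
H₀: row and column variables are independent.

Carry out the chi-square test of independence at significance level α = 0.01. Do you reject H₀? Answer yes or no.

reject H₀: no

Row totals [55, 33], col totals [49, 18, 21], n=88
χ² = (28−30.62)²/30.62 + (11−11.25)²/11.25 + (16−13.12)²/13.12 + (21−18.38)²/18.38 + (7−6.75)²/6.75 + (5−7.88)²/7.88 = 2.2942
df = 2
p-value (upper-tail) = 0.31756
At α=0.01: p ≥ α → fail to reject H₀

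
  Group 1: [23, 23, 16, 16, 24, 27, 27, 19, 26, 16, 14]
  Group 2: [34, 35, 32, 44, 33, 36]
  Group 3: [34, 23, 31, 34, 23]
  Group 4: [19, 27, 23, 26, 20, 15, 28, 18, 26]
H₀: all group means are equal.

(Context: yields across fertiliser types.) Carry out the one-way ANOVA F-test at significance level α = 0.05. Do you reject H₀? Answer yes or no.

Group means [21.00, 35.67, 29.00, 22.44], grand mean 25.548
SSB = Σnᵢ(x̄ᵢ−x̄)² = 988.122; SSW = ΣΣ(x−x̄ᵢ)² = 631.556
MSB = 988.122/3 = 329.3740; MSW = 631.556/27 = 23.3909
F = MSB/MSW = 14.0813
df = (3, 27)
p-value (upper-tail) = 0.00001
At α=0.05: p < α → reject H₀

reject H₀: yes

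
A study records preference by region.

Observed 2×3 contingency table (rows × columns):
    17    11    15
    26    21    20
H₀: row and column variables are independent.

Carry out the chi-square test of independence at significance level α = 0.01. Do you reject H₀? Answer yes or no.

reject H₀: no

Row totals [43, 67], col totals [43, 32, 35], n=110
χ² = (17−16.81)²/16.81 + (11−12.51)²/12.51 + (15−13.68)²/13.68 + (26−26.19)²/26.19 + (21−19.49)²/19.49 + (20−21.32)²/21.32 = 0.5110
df = 2
p-value (upper-tail) = 0.77454
At α=0.01: p ≥ α → fail to reject H₀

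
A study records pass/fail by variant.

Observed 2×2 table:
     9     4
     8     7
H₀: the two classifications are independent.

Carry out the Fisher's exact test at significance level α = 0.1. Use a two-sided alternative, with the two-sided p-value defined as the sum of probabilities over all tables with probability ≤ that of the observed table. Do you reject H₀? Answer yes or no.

reject H₀: no

Margins: r₁=13, r₂=15, c₁=17, c₂=11, n=28
p_obs = C(13,9)·C(15,8)/C(28,17); sum pmf over tables with pmf ≤ p_obs
p-value (two-sided) = 0.46007
At α=0.1: p ≥ α → fail to reject H₀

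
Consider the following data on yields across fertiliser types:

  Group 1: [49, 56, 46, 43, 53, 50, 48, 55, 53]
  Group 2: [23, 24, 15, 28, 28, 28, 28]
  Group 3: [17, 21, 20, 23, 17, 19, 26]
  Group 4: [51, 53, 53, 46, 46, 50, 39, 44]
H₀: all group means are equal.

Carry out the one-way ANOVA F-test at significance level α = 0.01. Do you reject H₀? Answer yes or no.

Group means [50.33, 24.86, 20.43, 47.75], grand mean 37.161
SSB = Σnᵢ(x̄ᵢ−x̄)² = 5478.122; SSW = ΣΣ(x−x̄ᵢ)² = 520.071
MSB = 5478.122/3 = 1826.0407; MSW = 520.071/27 = 19.2619
F = MSB/MSW = 94.8006
df = (3, 27)
p-value (upper-tail) = 0.00000
At α=0.01: p < α → reject H₀

reject H₀: yes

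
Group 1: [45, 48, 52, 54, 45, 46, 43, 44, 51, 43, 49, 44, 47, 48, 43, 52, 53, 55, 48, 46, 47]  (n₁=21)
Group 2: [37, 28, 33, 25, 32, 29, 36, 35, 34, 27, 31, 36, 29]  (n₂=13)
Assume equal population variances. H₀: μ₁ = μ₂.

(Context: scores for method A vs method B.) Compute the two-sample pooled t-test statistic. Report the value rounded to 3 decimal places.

test statistic = 11.951

x̄₁=47.762, s₁=3.780, n₁=21
x̄₂=31.692, s₂=3.860, n₂=13
s_p² = [20·3.780² + 12·3.860²]/32 = 14.5181
SE = √(s_p²·(1/21+1/13)) = 1.3447
t = (47.762−31.692)/1.3447 = 11.9507
df = 32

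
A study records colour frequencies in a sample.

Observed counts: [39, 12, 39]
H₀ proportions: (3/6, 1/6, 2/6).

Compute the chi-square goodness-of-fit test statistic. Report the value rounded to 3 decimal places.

test statistic = 4.100

n = 90; E_i = n·p_i = [45.00, 15.00, 30.00]
χ² = (39−45.00)²/45.00 + (12−15.00)²/15.00 + (39−30.00)²/30.00 = 4.1000
df = 2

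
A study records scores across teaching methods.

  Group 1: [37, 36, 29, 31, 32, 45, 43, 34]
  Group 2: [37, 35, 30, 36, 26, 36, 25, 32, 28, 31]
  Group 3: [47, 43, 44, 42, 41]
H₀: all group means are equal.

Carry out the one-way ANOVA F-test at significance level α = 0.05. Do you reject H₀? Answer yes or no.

reject H₀: yes

Group means [35.88, 31.60, 43.40], grand mean 35.652
SSB = Σnᵢ(x̄ᵢ−x̄)² = 464.742; SSW = ΣΣ(x−x̄ᵢ)² = 416.475
MSB = 464.742/2 = 232.3712; MSW = 416.475/20 = 20.8238
F = MSB/MSW = 11.1590
df = (2, 20)
p-value (upper-tail) = 0.00056
At α=0.05: p < α → reject H₀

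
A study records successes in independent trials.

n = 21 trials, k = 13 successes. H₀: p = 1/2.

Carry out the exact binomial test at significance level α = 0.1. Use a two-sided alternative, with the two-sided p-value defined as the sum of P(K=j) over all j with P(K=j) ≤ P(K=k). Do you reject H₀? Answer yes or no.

reject H₀: no

Exact binomial: n=21, k=13, p₀=1/2=0.5000
P(X=j) = C(n,j)·p₀^j·(1−p₀)^(n−j); p = Σ P(X=j) over j with P(X=j) ≤ P(X=13)
p-value (two-sided) = 0.38331
At α=0.1: p ≥ α → fail to reject H₀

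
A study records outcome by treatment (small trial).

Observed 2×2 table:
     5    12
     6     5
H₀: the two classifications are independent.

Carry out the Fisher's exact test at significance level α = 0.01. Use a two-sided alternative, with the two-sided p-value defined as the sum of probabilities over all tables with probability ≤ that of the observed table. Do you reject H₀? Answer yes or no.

Margins: r₁=17, r₂=11, c₁=11, c₂=17, n=28
p_obs = C(17,5)·C(11,6)/C(28,11); sum pmf over tables with pmf ≤ p_obs
p-value (two-sided) = 0.24809
At α=0.01: p ≥ α → fail to reject H₀

reject H₀: no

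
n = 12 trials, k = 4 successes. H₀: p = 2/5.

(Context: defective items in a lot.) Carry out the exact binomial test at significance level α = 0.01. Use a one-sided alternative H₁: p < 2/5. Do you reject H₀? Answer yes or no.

Exact binomial: n=12, k=4, p₀=2/5=0.4000
P(X≤4) from Σ C(n,i)·p₀^i·(1−p₀)^(n−i)
p-value (one-sided, H₁ less) = 0.43818
At α=0.01: p ≥ α → fail to reject H₀

reject H₀: no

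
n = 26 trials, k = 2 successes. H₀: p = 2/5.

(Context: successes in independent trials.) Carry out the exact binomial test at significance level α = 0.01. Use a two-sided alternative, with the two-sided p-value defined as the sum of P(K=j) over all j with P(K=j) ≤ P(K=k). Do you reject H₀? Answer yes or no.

reject H₀: yes

Exact binomial: n=26, k=2, p₀=2/5=0.4000
P(X=j) = C(n,j)·p₀^j·(1−p₀)^(n−j); p = Σ P(X=j) over j with P(X=j) ≤ P(X=2)
p-value (two-sided) = 0.00042
At α=0.01: p < α → reject H₀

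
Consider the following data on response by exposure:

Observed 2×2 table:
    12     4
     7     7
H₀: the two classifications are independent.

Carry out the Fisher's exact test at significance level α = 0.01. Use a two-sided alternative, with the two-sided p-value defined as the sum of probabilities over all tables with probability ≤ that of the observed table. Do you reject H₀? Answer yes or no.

reject H₀: no

Margins: r₁=16, r₂=14, c₁=19, c₂=11, n=30
p_obs = C(16,12)·C(14,7)/C(30,19); sum pmf over tables with pmf ≤ p_obs
p-value (two-sided) = 0.25677
At α=0.01: p ≥ α → fail to reject H₀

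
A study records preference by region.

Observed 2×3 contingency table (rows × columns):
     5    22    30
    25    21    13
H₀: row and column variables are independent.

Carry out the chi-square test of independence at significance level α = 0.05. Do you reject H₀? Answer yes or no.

Row totals [57, 59], col totals [30, 43, 43], n=116
χ² = (5−14.74)²/14.74 + (22−21.13)²/21.13 + (30−21.13)²/21.13 + (25−15.26)²/15.26 + (21−21.87)²/21.87 + (13−21.87)²/21.87 = 20.0490
df = 2
p-value (upper-tail) = 0.00004
At α=0.05: p < α → reject H₀

reject H₀: yes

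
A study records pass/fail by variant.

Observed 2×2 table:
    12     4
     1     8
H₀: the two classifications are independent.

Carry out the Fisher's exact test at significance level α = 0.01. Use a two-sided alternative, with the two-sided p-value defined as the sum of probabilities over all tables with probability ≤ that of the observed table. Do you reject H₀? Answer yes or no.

reject H₀: yes

Margins: r₁=16, r₂=9, c₁=13, c₂=12, n=25
p_obs = C(16,12)·C(9,1)/C(25,13); sum pmf over tables with pmf ≤ p_obs
p-value (two-sided) = 0.00361
At α=0.01: p < α → reject H₀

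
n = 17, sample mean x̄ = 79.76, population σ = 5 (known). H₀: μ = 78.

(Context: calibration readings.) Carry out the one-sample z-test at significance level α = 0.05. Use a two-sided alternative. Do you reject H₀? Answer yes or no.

SE = σ/√n = 5/√17 = 1.2127
z = (x̄−μ₀)/SE = (79.76−78)/1.2127 = 1.4513
p-value (two-sided) = 0.14669
At α=0.05: p ≥ α → fail to reject H₀

reject H₀: no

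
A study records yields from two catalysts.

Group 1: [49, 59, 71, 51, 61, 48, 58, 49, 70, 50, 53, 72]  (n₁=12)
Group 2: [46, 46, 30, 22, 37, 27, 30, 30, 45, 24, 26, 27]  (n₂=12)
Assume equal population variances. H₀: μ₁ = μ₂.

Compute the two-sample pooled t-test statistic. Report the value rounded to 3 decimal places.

test statistic = 6.866

x̄₁=57.583, s₁=9.130, n₁=12
x̄₂=32.500, s₂=8.765, n₂=12
s_p² = [11·9.130² + 11·8.765²]/22 = 80.0871
SE = √(s_p²·(1/12+1/12)) = 3.6535
t = (57.583−32.500)/3.6535 = 6.8656
df = 22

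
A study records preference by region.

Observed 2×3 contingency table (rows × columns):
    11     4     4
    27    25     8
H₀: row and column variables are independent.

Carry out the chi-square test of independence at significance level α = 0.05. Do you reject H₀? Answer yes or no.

reject H₀: no

Row totals [19, 60], col totals [38, 29, 12], n=79
χ² = (11−9.14)²/9.14 + (4−6.97)²/6.97 + (4−2.89)²/2.89 + (27−28.86)²/28.86 + (25−22.03)²/22.03 + (8−9.11)²/9.11 = 2.7354
df = 2
p-value (upper-tail) = 0.25470
At α=0.05: p ≥ α → fail to reject H₀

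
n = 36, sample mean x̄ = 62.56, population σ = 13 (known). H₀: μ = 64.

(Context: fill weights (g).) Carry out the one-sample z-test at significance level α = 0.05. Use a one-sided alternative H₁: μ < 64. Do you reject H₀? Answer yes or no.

SE = σ/√n = 13/√36 = 2.1667
z = (x̄−μ₀)/SE = (62.56−64)/2.1667 = -0.6646
p-value (one-sided, H₁ less) = 0.25315
At α=0.05: p ≥ α → fail to reject H₀

reject H₀: no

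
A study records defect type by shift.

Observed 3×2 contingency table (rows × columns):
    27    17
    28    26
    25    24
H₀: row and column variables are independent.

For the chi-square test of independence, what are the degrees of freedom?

df = (r−1)(c−1) = (3−1)·(2−1) = 2

degrees of freedom = 2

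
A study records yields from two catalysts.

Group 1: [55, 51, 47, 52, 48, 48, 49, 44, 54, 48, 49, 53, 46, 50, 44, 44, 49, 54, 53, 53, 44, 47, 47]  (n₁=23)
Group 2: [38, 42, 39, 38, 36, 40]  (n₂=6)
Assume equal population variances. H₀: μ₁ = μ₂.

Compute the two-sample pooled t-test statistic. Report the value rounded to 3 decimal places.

test statistic = 6.794

x̄₁=49.087, s₁=3.515, n₁=23
x̄₂=38.833, s₂=2.041, n₂=6
s_p² = [22·3.515² + 5·2.041²]/27 = 10.8392
SE = √(s_p²·(1/23+1/6)) = 1.5092
t = (49.087−38.833)/1.5092 = 6.7939
df = 27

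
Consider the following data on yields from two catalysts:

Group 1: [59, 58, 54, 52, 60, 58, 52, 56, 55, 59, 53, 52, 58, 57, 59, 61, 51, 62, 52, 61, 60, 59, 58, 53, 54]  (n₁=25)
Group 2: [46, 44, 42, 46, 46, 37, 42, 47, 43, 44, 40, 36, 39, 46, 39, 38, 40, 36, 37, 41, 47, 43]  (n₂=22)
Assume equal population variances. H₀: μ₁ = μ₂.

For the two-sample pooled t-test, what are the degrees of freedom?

df = n₁ + n₂ − 2 = 25 + 22 − 2 = 45

degrees of freedom = 45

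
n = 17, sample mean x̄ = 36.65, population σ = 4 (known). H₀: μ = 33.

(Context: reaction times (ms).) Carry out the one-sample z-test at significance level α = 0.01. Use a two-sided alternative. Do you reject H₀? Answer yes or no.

SE = σ/√n = 4/√17 = 0.9701
z = (x̄−μ₀)/SE = (36.65−33)/0.9701 = 3.7623
p-value (two-sided) = 0.00017
At α=0.01: p < α → reject H₀

reject H₀: yes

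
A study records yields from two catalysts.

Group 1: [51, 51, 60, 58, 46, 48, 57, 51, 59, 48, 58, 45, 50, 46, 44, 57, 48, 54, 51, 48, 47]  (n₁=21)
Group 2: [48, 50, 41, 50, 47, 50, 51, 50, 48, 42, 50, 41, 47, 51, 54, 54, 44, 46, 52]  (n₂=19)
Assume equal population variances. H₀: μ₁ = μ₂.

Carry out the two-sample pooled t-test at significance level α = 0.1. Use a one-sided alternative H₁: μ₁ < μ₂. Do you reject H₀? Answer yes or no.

reject H₀: no

x̄₁=51.286, s₁=5.051, n₁=21
x̄₂=48.211, s₂=3.952, n₂=19
s_p² = [20·5.051² + 18·3.952²]/38 = 20.8275
SE = √(s_p²·(1/21+1/19)) = 1.4450
t = (51.286−48.211)/1.4450 = 2.1282
df = 38
p-value (one-sided, H₁ less) = 0.98007
At α=0.1: p ≥ α → fail to reject H₀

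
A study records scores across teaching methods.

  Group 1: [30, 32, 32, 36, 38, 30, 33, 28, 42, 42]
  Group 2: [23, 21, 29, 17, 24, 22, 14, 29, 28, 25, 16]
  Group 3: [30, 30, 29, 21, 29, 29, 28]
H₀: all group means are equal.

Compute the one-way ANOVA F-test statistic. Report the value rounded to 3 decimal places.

test statistic = 16.308

Group means [34.30, 22.55, 28.00], grand mean 28.107
SSB = Σnᵢ(x̄ᵢ−x̄)² = 723.851; SSW = ΣΣ(x−x̄ᵢ)² = 554.827
MSB = 723.851/2 = 361.9256; MSW = 554.827/25 = 22.1931
F = MSB/MSW = 16.3080
df = (2, 25)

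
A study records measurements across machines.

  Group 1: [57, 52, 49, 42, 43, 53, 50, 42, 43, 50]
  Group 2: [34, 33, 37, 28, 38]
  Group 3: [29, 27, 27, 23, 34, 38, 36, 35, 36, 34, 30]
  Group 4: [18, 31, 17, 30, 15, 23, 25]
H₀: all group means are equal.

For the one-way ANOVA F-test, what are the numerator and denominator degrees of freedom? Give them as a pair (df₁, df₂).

k = 4 groups, N = 33 total
df = (k−1, N−k) = (4−1, 33−4) = (3, 29)

degrees of freedom = [3, 29]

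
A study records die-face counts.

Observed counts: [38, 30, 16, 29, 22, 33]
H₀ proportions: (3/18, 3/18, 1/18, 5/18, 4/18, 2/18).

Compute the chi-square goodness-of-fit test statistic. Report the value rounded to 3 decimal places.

test statistic = 32.468

n = 168; E_i = n·p_i = [28.00, 28.00, 9.33, 46.67, 37.33, 18.67]
χ² = (38−28.00)²/28.00 + (30−28.00)²/28.00 + (16−9.33)²/9.33 + (29−46.67)²/46.67 + (22−37.33)²/37.33 + (33−18.67)²/18.67 = 32.4679
df = 5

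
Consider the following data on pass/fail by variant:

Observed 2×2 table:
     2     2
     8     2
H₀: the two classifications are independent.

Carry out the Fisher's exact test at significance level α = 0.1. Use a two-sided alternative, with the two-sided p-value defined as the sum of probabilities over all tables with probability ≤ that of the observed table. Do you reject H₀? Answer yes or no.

reject H₀: no

Margins: r₁=4, r₂=10, c₁=10, c₂=4, n=14
p_obs = C(4,2)·C(10,8)/C(14,10); sum pmf over tables with pmf ≤ p_obs
p-value (two-sided) = 0.52048
At α=0.1: p ≥ α → fail to reject H₀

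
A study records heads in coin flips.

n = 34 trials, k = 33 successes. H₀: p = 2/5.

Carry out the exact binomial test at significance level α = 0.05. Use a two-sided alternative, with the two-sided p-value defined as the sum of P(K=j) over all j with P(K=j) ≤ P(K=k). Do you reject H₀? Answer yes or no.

reject H₀: yes

Exact binomial: n=34, k=33, p₀=2/5=0.4000
P(X=j) = C(n,j)·p₀^j·(1−p₀)^(n−j); p = Σ P(X=j) over j with P(X=j) ≤ P(X=33)
p-value (two-sided) = 0.00000
At α=0.05: p < α → reject H₀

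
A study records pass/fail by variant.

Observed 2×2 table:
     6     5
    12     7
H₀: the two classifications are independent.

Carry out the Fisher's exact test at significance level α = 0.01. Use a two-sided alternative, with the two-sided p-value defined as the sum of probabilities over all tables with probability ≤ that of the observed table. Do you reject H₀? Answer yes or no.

reject H₀: no

Margins: r₁=11, r₂=19, c₁=18, c₂=12, n=30
p_obs = C(11,6)·C(19,12)/C(30,18); sum pmf over tables with pmf ≤ p_obs
p-value (two-sided) = 0.71163
At α=0.01: p ≥ α → fail to reject H₀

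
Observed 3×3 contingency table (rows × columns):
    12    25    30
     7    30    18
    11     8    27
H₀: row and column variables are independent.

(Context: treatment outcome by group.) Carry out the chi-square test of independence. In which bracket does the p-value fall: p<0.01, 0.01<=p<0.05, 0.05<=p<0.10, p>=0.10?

p-value bracket: p<0.01

Row totals [67, 55, 46], col totals [30, 63, 75], n=168
χ² = (12−11.96)²/11.96 + (25−25.12)²/25.12 + (30−29.91)²/29.91 + (7−9.82)²/9.82 + (30−20.62)²/20.62 + (18−24.55)²/24.55 + (11−8.21)²/8.21 + (8−17.25)²/17.25 + (27−20.54)²/20.54 = 14.7618
df = 4
p-value (upper-tail) = 0.00522
→ bracket: p<0.01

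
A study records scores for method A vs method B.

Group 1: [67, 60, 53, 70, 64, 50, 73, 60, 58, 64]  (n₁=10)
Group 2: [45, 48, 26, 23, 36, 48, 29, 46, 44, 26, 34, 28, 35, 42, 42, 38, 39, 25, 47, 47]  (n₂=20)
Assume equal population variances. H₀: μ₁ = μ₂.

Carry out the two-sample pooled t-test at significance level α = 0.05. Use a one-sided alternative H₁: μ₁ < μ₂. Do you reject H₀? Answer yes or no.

x̄₁=61.900, s₁=7.203, n₁=10
x̄₂=37.400, s₂=8.672, n₂=20
s_p² = [9·7.203² + 19·8.672²]/28 = 67.7036
SE = √(s_p²·(1/10+1/20)) = 3.1868
t = (61.900−37.400)/3.1868 = 7.6880
df = 28
p-value (one-sided, H₁ less) = 1.00000
At α=0.05: p ≥ α → fail to reject H₀

reject H₀: no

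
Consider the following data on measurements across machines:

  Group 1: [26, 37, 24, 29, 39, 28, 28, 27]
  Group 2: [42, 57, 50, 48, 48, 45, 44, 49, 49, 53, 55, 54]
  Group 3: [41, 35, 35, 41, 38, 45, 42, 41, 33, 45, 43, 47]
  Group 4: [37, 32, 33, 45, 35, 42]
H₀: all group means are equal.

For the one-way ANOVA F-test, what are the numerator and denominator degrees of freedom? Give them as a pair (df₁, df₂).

degrees of freedom = [3, 34]

k = 4 groups, N = 38 total
df = (k−1, N−k) = (4−1, 38−4) = (3, 34)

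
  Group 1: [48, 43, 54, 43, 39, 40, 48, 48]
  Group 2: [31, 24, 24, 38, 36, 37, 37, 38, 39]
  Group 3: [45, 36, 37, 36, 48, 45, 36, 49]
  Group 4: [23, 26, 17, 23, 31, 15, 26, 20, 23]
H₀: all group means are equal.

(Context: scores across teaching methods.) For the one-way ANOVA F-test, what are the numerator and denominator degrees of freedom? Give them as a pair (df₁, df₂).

degrees of freedom = [3, 30]

k = 4 groups, N = 34 total
df = (k−1, N−k) = (4−1, 34−4) = (3, 30)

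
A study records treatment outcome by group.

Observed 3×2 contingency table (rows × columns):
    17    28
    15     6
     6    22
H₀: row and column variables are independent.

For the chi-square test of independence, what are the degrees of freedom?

df = (r−1)(c−1) = (3−1)·(2−1) = 2

degrees of freedom = 2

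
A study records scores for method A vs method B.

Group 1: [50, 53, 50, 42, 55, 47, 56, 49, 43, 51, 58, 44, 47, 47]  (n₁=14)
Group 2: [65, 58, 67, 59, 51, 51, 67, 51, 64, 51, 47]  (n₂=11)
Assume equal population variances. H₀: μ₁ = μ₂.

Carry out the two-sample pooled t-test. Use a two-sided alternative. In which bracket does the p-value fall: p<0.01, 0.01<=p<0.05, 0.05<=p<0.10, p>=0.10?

x̄₁=49.429, s₁=4.863, n₁=14
x̄₂=57.364, s₂=7.487, n₂=11
s_p² = [13·4.863² + 10·7.487²]/23 = 37.7380
SE = √(s_p²·(1/14+1/11)) = 2.4751
t = (49.429−57.364)/2.4751 = -3.2059
df = 23
p-value (two-sided) = 0.00392
→ bracket: p<0.01

p-value bracket: p<0.01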